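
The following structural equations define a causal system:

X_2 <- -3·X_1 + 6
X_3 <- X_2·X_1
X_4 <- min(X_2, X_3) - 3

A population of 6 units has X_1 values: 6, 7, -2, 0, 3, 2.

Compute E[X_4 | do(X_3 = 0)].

do(X_3=0) breaks X_3's dependence on X_1. With X_3=0 fixed, X_4 across the units is -15, -18, -3, -3, -6, -3, mean -8.

-8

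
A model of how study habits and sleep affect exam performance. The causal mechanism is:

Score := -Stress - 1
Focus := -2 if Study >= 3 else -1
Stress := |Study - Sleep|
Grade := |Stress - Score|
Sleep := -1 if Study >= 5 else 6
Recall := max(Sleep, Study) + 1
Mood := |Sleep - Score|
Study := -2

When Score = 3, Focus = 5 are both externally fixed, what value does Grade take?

5

Under do(Score = 3, Focus = 5), each intervened variable's structural equation is replaced by its fixed value.
Sleep = -1 if Study >= 5 else 6  [with Study=-2]  = 6
Stress = |Study - Sleep|  [with Study=-2, Sleep=6]  = 8
Grade = |Stress - Score|  [with Stress=8, Score=3]  = 5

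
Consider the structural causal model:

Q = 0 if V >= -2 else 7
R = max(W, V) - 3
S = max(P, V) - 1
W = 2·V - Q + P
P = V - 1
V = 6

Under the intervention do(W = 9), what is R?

6

Intervening sets W = 9 and removes its equation (W = 2·V - Q + P).
R = max(W, V) - 3  [with W=9, V=6]  = 6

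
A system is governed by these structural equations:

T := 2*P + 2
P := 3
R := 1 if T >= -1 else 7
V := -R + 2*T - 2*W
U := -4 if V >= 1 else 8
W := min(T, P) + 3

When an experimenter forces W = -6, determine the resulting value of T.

8

Under do(W=-6), the mechanism W := min(T, P) + 3 is discarded; W is fixed at -6.
Since T is not a descendant of the intervened variable, it is unaffected.
T = 2*P + 2  [with P=3]  = 8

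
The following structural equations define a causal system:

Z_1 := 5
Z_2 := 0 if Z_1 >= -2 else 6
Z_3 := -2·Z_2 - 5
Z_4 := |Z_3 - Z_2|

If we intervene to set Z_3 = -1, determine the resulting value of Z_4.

1

The intervention breaks the incoming arrows to Z_3: Z_3 := -2·Z_2 - 5 no longer applies, and Z_3 = -1.
Z_2 = 0 if Z_1 >= -2 else 6  [with Z_1=5]  = 0
Z_4 = |Z_3 - Z_2|  [with Z_3=-1, Z_2=0]  = 1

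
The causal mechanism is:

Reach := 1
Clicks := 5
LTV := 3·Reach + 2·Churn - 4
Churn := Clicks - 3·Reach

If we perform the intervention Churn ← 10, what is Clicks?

Under do(Churn=10), the mechanism Churn := Clicks - 3·Reach is discarded; Churn is fixed at 10.
Since Clicks is not a descendant of the intervened variable, it is unaffected.

5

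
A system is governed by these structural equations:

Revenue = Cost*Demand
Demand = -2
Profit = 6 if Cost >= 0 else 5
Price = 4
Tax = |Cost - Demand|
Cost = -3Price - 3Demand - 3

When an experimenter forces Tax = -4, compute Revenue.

The intervention breaks the incoming arrows to Tax: Tax = |Cost - Demand| no longer applies, and Tax = -4.
Since Revenue is not a descendant of the intervened variable, it is unaffected.
Cost = -3Price - 3Demand - 3  [with Price=4, Demand=-2]  = -9
Revenue = Cost*Demand  [with Cost=-9, Demand=-2]  = 18

18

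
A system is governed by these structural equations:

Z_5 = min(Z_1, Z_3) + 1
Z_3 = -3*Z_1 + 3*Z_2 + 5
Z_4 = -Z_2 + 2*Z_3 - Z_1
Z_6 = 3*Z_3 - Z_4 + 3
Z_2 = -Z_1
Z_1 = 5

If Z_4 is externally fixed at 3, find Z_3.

-25

Under do(Z_4=3), the mechanism Z_4 = -Z_2 + 2*Z_3 - Z_1 is discarded; Z_4 is fixed at 3.
Since Z_3 is not a descendant of the intervened variable, it is unaffected.
Z_2 = -Z_1  [with Z_1=5]  = -5
Z_3 = -3*Z_1 + 3*Z_2 + 5  [with Z_1=5, Z_2=-5]  = -25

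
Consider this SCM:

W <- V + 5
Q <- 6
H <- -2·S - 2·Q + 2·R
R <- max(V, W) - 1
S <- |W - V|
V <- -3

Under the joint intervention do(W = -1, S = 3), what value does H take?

Setting W = -1, S = 3 by intervention discards those variables' equations.
R = max(V, W) - 1  [with V=-3, W=-1]  = -2
H = -2·S - 2·Q + 2·R  [with S=3, Q=6, R=-2]  = -22

-22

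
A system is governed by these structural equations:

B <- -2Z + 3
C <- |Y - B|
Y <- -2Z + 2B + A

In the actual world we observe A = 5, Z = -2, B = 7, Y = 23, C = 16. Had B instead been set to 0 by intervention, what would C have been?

do(B=0) replaces the equation B <- -2Z + 3 with the constant B = 0.
Y = -2Z + 2B + A  [with Z=-2, B=0, A=5]  = 9
C = |Y - B|  [with Y=9, B=0]  = 9

9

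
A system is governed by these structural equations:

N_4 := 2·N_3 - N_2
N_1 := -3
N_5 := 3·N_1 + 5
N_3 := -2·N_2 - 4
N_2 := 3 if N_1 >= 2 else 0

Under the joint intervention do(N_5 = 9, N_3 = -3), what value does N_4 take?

Under do(N_5 = 9, N_3 = -3), each intervened variable's structural equation is replaced by its fixed value.
N_2 = 3 if N_1 >= 2 else 0  [with N_1=-3]  = 0
N_4 = 2·N_3 - N_2  [with N_3=-3, N_2=0]  = -6

-6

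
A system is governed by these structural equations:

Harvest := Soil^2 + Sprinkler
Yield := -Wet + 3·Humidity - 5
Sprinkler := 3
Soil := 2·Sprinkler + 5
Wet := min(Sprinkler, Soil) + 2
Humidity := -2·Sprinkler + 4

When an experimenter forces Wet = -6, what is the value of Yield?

-5

do(Wet=-6) replaces the equation Wet := min(Sprinkler, Soil) + 2 with the constant Wet = -6.
Humidity = -2·Sprinkler + 4  [with Sprinkler=3]  = -2
Yield = -Wet + 3·Humidity - 5  [with Wet=-6, Humidity=-2]  = -5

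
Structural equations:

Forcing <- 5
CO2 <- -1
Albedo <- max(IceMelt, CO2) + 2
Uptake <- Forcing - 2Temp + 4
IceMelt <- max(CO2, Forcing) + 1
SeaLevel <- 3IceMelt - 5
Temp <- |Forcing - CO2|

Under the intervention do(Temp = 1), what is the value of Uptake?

The intervention breaks the incoming arrows to Temp: Temp <- |Forcing - CO2| no longer applies, and Temp = 1.
Uptake = Forcing - 2Temp + 4  [with Forcing=5, Temp=1]  = 7

7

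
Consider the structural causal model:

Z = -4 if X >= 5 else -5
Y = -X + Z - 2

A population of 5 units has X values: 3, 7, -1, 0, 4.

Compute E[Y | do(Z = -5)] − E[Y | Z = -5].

Under do(Z=-5), Z's equation is replaced by Z=-5 for every unit. Per-unit Y: -10, -14, -6, -7, -11. Mean = -9.6.
Observing Z=-5 restricts to units where Z's equation naturally yields -5: X ∈ {3, -1, 0, 4}. In that subpopulation Y = -10, -6, -7, -11, mean -8.5.
Difference = -9.6 − (-8.5) = -1.1.

-1.1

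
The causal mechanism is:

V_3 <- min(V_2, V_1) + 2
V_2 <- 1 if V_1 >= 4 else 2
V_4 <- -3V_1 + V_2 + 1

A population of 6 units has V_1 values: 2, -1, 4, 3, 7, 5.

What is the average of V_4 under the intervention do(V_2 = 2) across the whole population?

Under do(V_2=2), V_2's equation is replaced by V_2=2 for every unit. Per-unit V_4: -3, 6, -9, -6, -18, -12. Mean = -7.

-7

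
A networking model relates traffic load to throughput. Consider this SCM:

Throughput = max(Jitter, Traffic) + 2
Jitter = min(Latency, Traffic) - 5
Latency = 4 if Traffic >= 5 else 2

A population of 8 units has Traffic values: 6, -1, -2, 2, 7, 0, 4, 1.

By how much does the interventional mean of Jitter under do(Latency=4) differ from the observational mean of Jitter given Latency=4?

-2.5

Every unit gets Latency=4 under the intervention. Jitter values become -1, -6, -7, -3, -1, -5, -1, -4; E[Jitter|do(Latency=4)] = -3.5.
Conditioning on Latency=4 selects the 2 unit(s) with Traffic ∈ {6, 7}. Their Jitter values: -1, -1. Mean = -1.
Difference = -3.5 − (-1) = -2.5.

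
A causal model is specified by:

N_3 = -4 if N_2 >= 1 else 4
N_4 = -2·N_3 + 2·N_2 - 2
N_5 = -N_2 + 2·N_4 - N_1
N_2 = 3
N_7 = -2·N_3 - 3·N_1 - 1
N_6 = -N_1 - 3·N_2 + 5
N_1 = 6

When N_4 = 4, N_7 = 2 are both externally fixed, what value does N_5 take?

Setting N_4 = 4, N_7 = 2 by intervention discards those variables' equations.
N_5 = -N_2 + 2·N_4 - N_1  [with N_2=3, N_4=4, N_1=6]  = -1

-1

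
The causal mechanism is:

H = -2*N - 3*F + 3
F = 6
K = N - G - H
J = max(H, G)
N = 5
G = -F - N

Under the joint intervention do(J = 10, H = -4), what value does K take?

Under do(J = 10, H = -4), each intervened variable's structural equation is replaced by its fixed value.
G = -F - N  [with F=6, N=5]  = -11
K = N - G - H  [with N=5, G=-11, H=-4]  = 20

20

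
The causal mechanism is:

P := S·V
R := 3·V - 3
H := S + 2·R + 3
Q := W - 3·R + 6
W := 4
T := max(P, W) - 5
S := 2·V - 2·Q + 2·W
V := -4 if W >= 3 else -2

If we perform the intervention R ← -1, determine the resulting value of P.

104

The intervention breaks the incoming arrows to R: R := 3·V - 3 no longer applies, and R = -1.
V = -4 if W >= 3 else -2  [with W=4]  = -4
Q = W - 3·R + 6  [with W=4, R=-1]  = 13
S = 2·V - 2·Q + 2·W  [with V=-4, Q=13, W=4]  = -26
P = S·V  [with S=-26, V=-4]  = 104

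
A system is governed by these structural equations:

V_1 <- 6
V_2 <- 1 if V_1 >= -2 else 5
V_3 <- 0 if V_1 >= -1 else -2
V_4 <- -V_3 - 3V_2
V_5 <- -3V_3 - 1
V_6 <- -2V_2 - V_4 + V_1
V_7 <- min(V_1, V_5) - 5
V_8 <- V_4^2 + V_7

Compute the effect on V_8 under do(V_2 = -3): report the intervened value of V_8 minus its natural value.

do(V_2=-3) replaces the equation V_2 <- 1 if V_1 >= -2 else 5 with the constant V_2 = -3.
V_3 = 0 if V_1 >= -1 else -2  [with V_1=6]  = 0
V_4 = -V_3 - 3V_2  [with V_3=0, V_2=-3]  = 9
V_5 = -3V_3 - 1  [with V_3=0]  = -1
V_7 = min(V_1, V_5) - 5  [with V_1=6, V_5=-1]  = -6
V_8 = V_4^2 + V_7  [with V_4=9, V_7=-6]  = 75
Without intervention: V_2 = 1 if V_1 >= -2 else 5  [with V_1=6]  = 1; V_3 = 0 if V_1 >= -1 else -2  [with V_1=6]  = 0; V_4 = -V_3 - 3V_2  [with V_3=0, V_2=1]  = -3; V_5 = -3V_3 - 1  [with V_3=0]  = -1; V_7 = min(V_1, V_5) - 5  [with V_1=6, V_5=-1]  = -6; V_8 = V_4^2 + V_7  [with V_4=-3, V_7=-6]  = 3.
Change = 75 − 3 = 72.

72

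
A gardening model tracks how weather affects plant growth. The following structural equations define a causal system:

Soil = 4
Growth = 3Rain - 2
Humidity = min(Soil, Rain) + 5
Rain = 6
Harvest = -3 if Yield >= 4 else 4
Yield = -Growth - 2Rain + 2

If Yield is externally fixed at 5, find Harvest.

-3

The intervention breaks the incoming arrows to Yield: Yield = -Growth - 2Rain + 2 no longer applies, and Yield = 5.
Harvest = -3 if Yield >= 4 else 4  [with Yield=5]  = -3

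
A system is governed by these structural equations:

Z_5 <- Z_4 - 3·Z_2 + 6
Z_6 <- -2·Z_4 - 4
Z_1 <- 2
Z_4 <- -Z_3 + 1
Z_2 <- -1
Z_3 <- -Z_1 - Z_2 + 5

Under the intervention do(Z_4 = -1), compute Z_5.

8

Intervening sets Z_4 = -1 and removes its equation (Z_4 <- -Z_3 + 1).
Z_5 = Z_4 - 3·Z_2 + 6  [with Z_4=-1, Z_2=-1]  = 8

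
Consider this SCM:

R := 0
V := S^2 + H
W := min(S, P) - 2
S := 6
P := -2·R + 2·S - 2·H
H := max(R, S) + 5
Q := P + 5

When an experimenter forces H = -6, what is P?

do(H=-6) replaces the equation H := max(R, S) + 5 with the constant H = -6.
P = -2·R + 2·S - 2·H  [with R=0, S=6, H=-6]  = 24

24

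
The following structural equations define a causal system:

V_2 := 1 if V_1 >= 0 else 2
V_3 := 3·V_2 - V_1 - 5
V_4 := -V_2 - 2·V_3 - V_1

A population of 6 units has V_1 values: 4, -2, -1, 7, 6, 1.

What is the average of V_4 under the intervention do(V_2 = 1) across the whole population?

5.5

Every unit gets V_2=1 under the intervention. V_4 values become 7, 1, 2, 10, 9, 4; E[V_4|do(V_2=1)] = 5.5.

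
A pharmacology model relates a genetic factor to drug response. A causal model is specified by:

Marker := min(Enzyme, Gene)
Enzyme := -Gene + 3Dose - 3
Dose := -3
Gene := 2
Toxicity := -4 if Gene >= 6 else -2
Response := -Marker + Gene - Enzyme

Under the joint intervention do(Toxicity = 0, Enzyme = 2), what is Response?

-2

Under do(Toxicity = 0, Enzyme = 2), each intervened variable's structural equation is replaced by its fixed value.
Marker = min(Enzyme, Gene)  [with Enzyme=2, Gene=2]  = 2
Response = -Marker + Gene - Enzyme  [with Marker=2, Gene=2, Enzyme=2]  = -2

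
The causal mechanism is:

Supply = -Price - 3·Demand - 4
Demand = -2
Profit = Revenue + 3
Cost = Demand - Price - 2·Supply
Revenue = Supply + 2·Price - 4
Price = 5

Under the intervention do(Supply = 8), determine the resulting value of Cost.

The intervention breaks the incoming arrows to Supply: Supply = -Price - 3·Demand - 4 no longer applies, and Supply = 8.
Cost = Demand - Price - 2·Supply  [with Demand=-2, Price=5, Supply=8]  = -23

-23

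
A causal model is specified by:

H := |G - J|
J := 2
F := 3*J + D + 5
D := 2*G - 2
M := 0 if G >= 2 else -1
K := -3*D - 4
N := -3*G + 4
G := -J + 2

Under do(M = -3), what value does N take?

Intervening sets M = -3 and removes its equation (M := 0 if G >= 2 else -1).
No directed path runs from M to N, so N keeps its natural value.
G = -J + 2  [with J=2]  = 0
N = -3*G + 4  [with G=0]  = 4

4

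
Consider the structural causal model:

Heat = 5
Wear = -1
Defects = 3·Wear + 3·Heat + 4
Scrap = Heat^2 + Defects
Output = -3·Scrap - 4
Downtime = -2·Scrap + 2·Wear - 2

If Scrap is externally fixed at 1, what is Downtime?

Under do(Scrap=1), the mechanism Scrap = Heat^2 + Defects is discarded; Scrap is fixed at 1.
Downtime = -2·Scrap + 2·Wear - 2  [with Scrap=1, Wear=-1]  = -6

-6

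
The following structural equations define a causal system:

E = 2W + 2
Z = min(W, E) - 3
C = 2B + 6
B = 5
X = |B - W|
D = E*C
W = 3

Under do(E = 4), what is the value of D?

The intervention breaks the incoming arrows to E: E = 2W + 2 no longer applies, and E = 4.
C = 2B + 6  [with B=5]  = 16
D = E*C  [with E=4, C=16]  = 64

64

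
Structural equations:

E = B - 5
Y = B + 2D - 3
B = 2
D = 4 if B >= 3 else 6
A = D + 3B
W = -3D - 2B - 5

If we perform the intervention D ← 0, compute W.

The intervention breaks the incoming arrows to D: D = 4 if B >= 3 else 6 no longer applies, and D = 0.
W = -3D - 2B - 5  [with D=0, B=2]  = -9

-9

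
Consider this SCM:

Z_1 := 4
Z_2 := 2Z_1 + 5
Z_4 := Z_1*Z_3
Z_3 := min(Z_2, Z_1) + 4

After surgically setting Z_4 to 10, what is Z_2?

13

The intervention breaks the incoming arrows to Z_4: Z_4 := Z_1*Z_3 no longer applies, and Z_4 = 10.
Since Z_2 is not a descendant of the intervened variable, it is unaffected.
Z_2 = 2Z_1 + 5  [with Z_1=4]  = 13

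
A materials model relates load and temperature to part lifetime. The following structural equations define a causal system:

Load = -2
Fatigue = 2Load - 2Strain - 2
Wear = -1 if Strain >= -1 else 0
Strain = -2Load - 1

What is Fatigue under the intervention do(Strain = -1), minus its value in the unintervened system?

Under do(Strain=-1), the mechanism Strain = -2Load - 1 is discarded; Strain is fixed at -1.
Fatigue = 2Load - 2Strain - 2  [with Load=-2, Strain=-1]  = -4
Without intervention: Strain = -2Load - 1  [with Load=-2]  = 3; Fatigue = 2Load - 2Strain - 2  [with Load=-2, Strain=3]  = -12.
Change = -4 − (-12) = 8.

8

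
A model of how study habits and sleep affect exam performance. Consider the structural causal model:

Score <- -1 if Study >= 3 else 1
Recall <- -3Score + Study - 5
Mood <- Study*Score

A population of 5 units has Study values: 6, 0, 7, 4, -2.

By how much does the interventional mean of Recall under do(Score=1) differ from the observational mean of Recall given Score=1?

4

do(Score=1) breaks Score's dependence on Study. With Score=1 fixed, Recall across the units is -2, -8, -1, -4, -10, mean -5.
Conditioning on Score=1 selects the 2 unit(s) with Study ∈ {0, -2}. Their Recall values: -8, -10. Mean = -9.
Difference = -5 − (-9) = 4.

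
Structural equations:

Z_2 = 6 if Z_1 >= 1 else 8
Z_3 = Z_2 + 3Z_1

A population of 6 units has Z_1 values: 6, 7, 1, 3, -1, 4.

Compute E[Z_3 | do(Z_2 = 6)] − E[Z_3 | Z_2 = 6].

-2.6

Under do(Z_2=6), Z_2's equation is replaced by Z_2=6 for every unit. Per-unit Z_3: 24, 27, 9, 15, 3, 18. Mean = 16.
E[Z_3|Z_2=6] averages over only the 5 units with Z_2=6 (Z_1 = 6, 7, 1, 3, 4): Z_3 = 24, 27, 9, 15, 18, mean 18.6.
Difference = 16 − 18.6 = -2.6.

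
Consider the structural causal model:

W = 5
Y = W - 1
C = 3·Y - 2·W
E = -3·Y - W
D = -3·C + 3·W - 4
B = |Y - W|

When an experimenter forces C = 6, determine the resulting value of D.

do(C=6) replaces the equation C = 3·Y - 2·W with the constant C = 6.
D = -3·C + 3·W - 4  [with C=6, W=5]  = -7

-7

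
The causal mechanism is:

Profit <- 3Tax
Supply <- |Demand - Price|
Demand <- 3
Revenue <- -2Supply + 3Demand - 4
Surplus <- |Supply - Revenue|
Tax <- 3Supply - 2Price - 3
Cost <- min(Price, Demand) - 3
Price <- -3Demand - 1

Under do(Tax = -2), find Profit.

-6

Intervening sets Tax = -2 and removes its equation (Tax <- 3Supply - 2Price - 3).
Profit = 3Tax  [with Tax=-2]  = -6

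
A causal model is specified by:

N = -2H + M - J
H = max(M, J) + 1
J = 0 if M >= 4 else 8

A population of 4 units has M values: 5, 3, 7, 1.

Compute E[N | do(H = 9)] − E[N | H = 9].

6

do(H=9) breaks H's dependence on M. With H=9 fixed, N across the units is -13, -23, -11, -25, mean -18.
E[N|H=9] averages over only the 2 units with H=9 (M = 3, 1): N = -23, -25, mean -24.
Difference = -18 − (-24) = 6.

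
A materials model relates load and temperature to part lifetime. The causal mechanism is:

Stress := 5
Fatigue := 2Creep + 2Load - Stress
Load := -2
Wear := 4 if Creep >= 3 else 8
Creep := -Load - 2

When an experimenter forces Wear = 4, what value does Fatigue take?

-9

Intervening sets Wear = 4 and removes its equation (Wear := 4 if Creep >= 3 else 8).
No directed path runs from Wear to Fatigue, so Fatigue keeps its natural value.
Creep = -Load - 2  [with Load=-2]  = 0
Fatigue = 2Creep + 2Load - Stress  [with Creep=0, Load=-2, Stress=5]  = -9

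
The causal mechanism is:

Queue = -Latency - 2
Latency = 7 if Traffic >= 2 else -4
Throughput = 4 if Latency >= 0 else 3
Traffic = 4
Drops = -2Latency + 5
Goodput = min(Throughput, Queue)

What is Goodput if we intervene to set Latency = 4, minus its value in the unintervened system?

Under do(Latency=4), the mechanism Latency = 7 if Traffic >= 2 else -4 is discarded; Latency is fixed at 4.
Queue = -Latency - 2  [with Latency=4]  = -6
Throughput = 4 if Latency >= 0 else 3  [with Latency=4]  = 4
Goodput = min(Throughput, Queue)  [with Throughput=4, Queue=-6]  = -6
Without intervention: Latency = 7 if Traffic >= 2 else -4  [with Traffic=4]  = 7; Queue = -Latency - 2  [with Latency=7]  = -9; Throughput = 4 if Latency >= 0 else 3  [with Latency=7]  = 4; Goodput = min(Throughput, Queue)  [with Throughput=4, Queue=-9]  = -9.
Change = -6 − (-9) = 3.

3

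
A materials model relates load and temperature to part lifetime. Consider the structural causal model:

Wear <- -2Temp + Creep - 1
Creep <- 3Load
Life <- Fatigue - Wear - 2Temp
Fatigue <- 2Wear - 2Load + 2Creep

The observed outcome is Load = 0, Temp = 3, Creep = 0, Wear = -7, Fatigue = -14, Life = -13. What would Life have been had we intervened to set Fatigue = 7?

The intervention breaks the incoming arrows to Fatigue: Fatigue <- 2Wear - 2Load + 2Creep no longer applies, and Fatigue = 7.
Creep = 3Load  [with Load=0]  = 0
Wear = -2Temp + Creep - 1  [with Temp=3, Creep=0]  = -7
Life = Fatigue - Wear - 2Temp  [with Fatigue=7, Wear=-7, Temp=3]  = 8

8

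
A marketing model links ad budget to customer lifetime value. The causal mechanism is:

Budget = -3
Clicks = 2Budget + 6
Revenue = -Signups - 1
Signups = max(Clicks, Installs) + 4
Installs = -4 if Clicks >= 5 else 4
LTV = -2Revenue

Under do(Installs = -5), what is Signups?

The intervention breaks the incoming arrows to Installs: Installs = -4 if Clicks >= 5 else 4 no longer applies, and Installs = -5.
Clicks = 2Budget + 6  [with Budget=-3]  = 0
Signups = max(Clicks, Installs) + 4  [with Clicks=0, Installs=-5]  = 4

4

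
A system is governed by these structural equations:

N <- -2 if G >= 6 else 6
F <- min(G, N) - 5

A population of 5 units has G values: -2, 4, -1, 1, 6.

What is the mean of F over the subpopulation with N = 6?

-4.5

E[F|N=6] averages over only the 4 units with N=6 (G = -2, 4, -1, 1): F = -7, -1, -6, -4, mean -4.5.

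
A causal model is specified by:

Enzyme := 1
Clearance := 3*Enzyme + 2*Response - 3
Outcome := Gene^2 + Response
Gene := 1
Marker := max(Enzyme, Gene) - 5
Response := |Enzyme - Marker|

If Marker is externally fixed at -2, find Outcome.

4

The intervention breaks the incoming arrows to Marker: Marker := max(Enzyme, Gene) - 5 no longer applies, and Marker = -2.
Response = |Enzyme - Marker|  [with Enzyme=1, Marker=-2]  = 3
Outcome = Gene^2 + Response  [with Gene=1, Response=3]  = 4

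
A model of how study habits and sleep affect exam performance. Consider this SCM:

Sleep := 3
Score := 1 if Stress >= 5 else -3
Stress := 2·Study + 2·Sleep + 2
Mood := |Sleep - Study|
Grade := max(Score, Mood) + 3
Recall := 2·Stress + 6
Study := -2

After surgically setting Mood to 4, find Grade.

7

Under do(Mood=4), the mechanism Mood := |Sleep - Study| is discarded; Mood is fixed at 4.
Stress = 2·Study + 2·Sleep + 2  [with Study=-2, Sleep=3]  = 4
Score = 1 if Stress >= 5 else -3  [with Stress=4]  = -3
Grade = max(Score, Mood) + 3  [with Score=-3, Mood=4]  = 7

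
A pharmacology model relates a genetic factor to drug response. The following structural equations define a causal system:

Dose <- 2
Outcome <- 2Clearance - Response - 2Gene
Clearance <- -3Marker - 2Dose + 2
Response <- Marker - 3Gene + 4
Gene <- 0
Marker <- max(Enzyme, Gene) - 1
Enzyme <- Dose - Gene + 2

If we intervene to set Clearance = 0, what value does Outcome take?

Intervening sets Clearance = 0 and removes its equation (Clearance <- -3Marker - 2Dose + 2).
Enzyme = Dose - Gene + 2  [with Dose=2, Gene=0]  = 4
Marker = max(Enzyme, Gene) - 1  [with Enzyme=4, Gene=0]  = 3
Response = Marker - 3Gene + 4  [with Marker=3, Gene=0]  = 7
Outcome = 2Clearance - Response - 2Gene  [with Clearance=0, Response=7, Gene=0]  = -7

-7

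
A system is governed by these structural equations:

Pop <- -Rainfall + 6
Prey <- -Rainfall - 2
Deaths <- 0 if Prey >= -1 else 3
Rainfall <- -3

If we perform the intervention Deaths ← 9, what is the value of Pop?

The intervention breaks the incoming arrows to Deaths: Deaths <- 0 if Prey >= -1 else 3 no longer applies, and Deaths = 9.
Pop is not downstream of the intervention, so its value is determined by the original equations.
Pop = -Rainfall + 6  [with Rainfall=-3]  = 9

9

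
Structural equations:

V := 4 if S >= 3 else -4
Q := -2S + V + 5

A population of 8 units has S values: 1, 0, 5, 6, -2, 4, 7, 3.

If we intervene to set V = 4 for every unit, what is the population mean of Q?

3

do(V=4) breaks V's dependence on S. With V=4 fixed, Q across the units is 7, 9, -1, -3, 13, 1, -5, 3, mean 3.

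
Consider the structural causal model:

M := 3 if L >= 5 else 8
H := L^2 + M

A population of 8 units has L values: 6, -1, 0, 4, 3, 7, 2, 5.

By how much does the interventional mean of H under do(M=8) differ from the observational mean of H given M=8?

Every unit gets M=8 under the intervention. H values become 44, 9, 8, 24, 17, 57, 12, 33; E[H|do(M=8)] = 25.5.
E[H|M=8] averages over only the 5 units with M=8 (L = -1, 0, 4, 3, 2): H = 9, 8, 24, 17, 12, mean 14.
Difference = 25.5 − 14 = 11.5.

11.5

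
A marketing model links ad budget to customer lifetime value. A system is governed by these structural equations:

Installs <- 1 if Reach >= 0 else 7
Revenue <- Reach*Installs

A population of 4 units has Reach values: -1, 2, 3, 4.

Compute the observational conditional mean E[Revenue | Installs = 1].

3

Observing Installs=1 restricts to units where Installs's equation naturally yields 1: Reach ∈ {2, 3, 4}. In that subpopulation Revenue = 2, 3, 4, mean 3.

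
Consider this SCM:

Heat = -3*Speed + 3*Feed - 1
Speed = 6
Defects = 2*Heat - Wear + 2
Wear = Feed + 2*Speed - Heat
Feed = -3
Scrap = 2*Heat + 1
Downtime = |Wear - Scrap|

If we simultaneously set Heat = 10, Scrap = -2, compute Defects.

23

The joint intervention fixes Heat = 10, Scrap = -2, removing each variable's own equation.
Wear = Feed + 2*Speed - Heat  [with Feed=-3, Speed=6, Heat=10]  = -1
Defects = 2*Heat - Wear + 2  [with Heat=10, Wear=-1]  = 23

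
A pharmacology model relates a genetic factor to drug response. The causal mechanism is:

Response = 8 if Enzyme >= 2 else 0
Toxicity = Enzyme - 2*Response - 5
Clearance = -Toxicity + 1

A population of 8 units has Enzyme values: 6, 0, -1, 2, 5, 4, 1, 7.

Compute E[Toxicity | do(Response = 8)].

The intervention sets Response=8 in all 8 units regardless of Enzyme. Recomputing Toxicity per unit gives -15, -21, -22, -19, -16, -17, -20, -14; average -18.

-18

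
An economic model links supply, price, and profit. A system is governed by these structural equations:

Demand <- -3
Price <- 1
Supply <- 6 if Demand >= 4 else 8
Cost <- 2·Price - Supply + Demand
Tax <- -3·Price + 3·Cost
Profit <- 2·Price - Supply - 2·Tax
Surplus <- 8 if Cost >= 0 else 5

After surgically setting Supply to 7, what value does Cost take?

The intervention breaks the incoming arrows to Supply: Supply <- 6 if Demand >= 4 else 8 no longer applies, and Supply = 7.
Cost = 2·Price - Supply + Demand  [with Price=1, Supply=7, Demand=-3]  = -8

-8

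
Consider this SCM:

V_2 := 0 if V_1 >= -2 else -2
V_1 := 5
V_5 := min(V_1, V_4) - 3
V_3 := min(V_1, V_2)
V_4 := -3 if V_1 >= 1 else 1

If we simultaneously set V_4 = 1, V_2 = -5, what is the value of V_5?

The joint intervention fixes V_4 = 1, V_2 = -5, removing each variable's own equation.
V_5 = min(V_1, V_4) - 3  [with V_1=5, V_4=1]  = -2

-2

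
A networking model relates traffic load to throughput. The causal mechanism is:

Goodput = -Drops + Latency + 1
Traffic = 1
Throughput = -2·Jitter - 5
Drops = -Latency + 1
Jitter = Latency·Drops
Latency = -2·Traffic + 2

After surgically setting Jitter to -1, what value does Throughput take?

-3

Intervening sets Jitter = -1 and removes its equation (Jitter = Latency·Drops).
Throughput = -2·Jitter - 5  [with Jitter=-1]  = -3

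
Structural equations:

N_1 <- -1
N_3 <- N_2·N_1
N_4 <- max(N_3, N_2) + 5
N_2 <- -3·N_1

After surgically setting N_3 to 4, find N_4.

9

The intervention breaks the incoming arrows to N_3: N_3 <- N_2·N_1 no longer applies, and N_3 = 4.
N_2 = -3·N_1  [with N_1=-1]  = 3
N_4 = max(N_3, N_2) + 5  [with N_3=4, N_2=3]  = 9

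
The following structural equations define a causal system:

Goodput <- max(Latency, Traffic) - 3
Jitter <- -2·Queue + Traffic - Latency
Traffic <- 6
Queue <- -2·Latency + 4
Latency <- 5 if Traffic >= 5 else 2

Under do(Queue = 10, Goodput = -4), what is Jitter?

-19

The joint intervention fixes Queue = 10, Goodput = -4, removing each variable's own equation.
Latency = 5 if Traffic >= 5 else 2  [with Traffic=6]  = 5
Jitter = -2·Queue + Traffic - Latency  [with Queue=10, Traffic=6, Latency=5]  = -19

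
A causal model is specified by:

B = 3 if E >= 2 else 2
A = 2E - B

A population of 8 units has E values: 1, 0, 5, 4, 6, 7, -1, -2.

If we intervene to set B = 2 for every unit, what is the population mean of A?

3

Under do(B=2), B's equation is replaced by B=2 for every unit. Per-unit A: 0, -2, 8, 6, 10, 12, -4, -6. Mean = 3.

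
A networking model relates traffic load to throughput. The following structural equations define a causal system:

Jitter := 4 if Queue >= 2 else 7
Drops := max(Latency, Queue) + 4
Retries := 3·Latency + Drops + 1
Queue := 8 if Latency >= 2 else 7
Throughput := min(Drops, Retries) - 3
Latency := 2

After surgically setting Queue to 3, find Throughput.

4

Under do(Queue=3), the mechanism Queue := 8 if Latency >= 2 else 7 is discarded; Queue is fixed at 3.
Drops = max(Latency, Queue) + 4  [with Latency=2, Queue=3]  = 7
Retries = 3·Latency + Drops + 1  [with Latency=2, Drops=7]  = 14
Throughput = min(Drops, Retries) - 3  [with Drops=7, Retries=14]  = 4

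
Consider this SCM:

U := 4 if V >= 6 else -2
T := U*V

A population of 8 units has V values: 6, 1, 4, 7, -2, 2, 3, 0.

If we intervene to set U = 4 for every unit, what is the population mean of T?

10.5

Under do(U=4), U's equation is replaced by U=4 for every unit. Per-unit T: 24, 4, 16, 28, -8, 8, 12, 0. Mean = 10.5.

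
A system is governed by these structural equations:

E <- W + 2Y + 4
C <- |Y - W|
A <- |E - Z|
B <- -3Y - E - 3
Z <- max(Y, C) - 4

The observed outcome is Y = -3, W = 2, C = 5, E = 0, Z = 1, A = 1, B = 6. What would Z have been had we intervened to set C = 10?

6

do(C=10) replaces the equation C <- |Y - W| with the constant C = 10.
Z = max(Y, C) - 4  [with Y=-3, C=10]  = 6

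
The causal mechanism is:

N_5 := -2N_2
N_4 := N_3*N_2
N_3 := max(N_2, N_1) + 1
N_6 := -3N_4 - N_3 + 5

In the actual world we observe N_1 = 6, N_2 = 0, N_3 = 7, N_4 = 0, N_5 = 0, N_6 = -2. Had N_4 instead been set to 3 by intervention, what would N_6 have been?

Under do(N_4=3), the mechanism N_4 := N_3*N_2 is discarded; N_4 is fixed at 3.
N_3 = max(N_2, N_1) + 1  [with N_2=0, N_1=6]  = 7
N_6 = -3N_4 - N_3 + 5  [with N_4=3, N_3=7]  = -11

-11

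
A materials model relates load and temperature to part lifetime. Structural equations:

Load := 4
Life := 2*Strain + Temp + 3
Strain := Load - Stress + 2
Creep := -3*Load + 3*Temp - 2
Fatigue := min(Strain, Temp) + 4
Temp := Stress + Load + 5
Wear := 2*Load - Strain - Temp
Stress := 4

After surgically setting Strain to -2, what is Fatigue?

2

The intervention breaks the incoming arrows to Strain: Strain := Load - Stress + 2 no longer applies, and Strain = -2.
Temp = Stress + Load + 5  [with Stress=4, Load=4]  = 13
Fatigue = min(Strain, Temp) + 4  [with Strain=-2, Temp=13]  = 2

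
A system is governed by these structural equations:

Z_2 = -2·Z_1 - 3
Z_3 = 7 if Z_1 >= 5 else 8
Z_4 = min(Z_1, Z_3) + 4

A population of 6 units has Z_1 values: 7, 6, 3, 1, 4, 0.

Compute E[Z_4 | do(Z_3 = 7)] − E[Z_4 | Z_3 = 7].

Under do(Z_3=7), Z_3's equation is replaced by Z_3=7 for every unit. Per-unit Z_4: 11, 10, 7, 5, 8, 4. Mean = 7.5.
Observing Z_3=7 restricts to units where Z_3's equation naturally yields 7: Z_1 ∈ {7, 6}. In that subpopulation Z_4 = 11, 10, mean 10.5.
Difference = 7.5 − 10.5 = -3.

-3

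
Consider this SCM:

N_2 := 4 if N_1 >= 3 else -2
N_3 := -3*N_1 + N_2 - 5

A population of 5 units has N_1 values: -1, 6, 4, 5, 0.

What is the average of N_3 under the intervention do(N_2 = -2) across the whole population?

-15.4

The intervention sets N_2=-2 in all 5 units regardless of N_1. Recomputing N_3 per unit gives -4, -25, -19, -22, -7; average -15.4.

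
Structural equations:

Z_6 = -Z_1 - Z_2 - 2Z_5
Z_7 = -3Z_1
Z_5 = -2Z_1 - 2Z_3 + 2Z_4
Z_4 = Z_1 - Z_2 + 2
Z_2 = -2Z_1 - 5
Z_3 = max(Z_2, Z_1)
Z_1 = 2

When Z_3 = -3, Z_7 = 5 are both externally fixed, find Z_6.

Under do(Z_3 = -3, Z_7 = 5), each intervened variable's structural equation is replaced by its fixed value.
Z_2 = -2Z_1 - 5  [with Z_1=2]  = -9
Z_4 = Z_1 - Z_2 + 2  [with Z_1=2, Z_2=-9]  = 13
Z_5 = -2Z_1 - 2Z_3 + 2Z_4  [with Z_1=2, Z_3=-3, Z_4=13]  = 28
Z_6 = -Z_1 - Z_2 - 2Z_5  [with Z_1=2, Z_2=-9, Z_5=28]  = -49

-49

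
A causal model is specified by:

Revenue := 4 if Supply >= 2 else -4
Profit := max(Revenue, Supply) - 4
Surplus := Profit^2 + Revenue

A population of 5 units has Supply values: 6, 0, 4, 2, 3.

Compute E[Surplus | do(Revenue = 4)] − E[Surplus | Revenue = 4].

Under do(Revenue=4), Revenue's equation is replaced by Revenue=4 for every unit. Per-unit Surplus: 8, 4, 4, 4, 4. Mean = 4.8.
Conditioning on Revenue=4 selects the 4 unit(s) with Supply ∈ {6, 4, 2, 3}. Their Surplus values: 8, 4, 4, 4. Mean = 5.
Difference = 4.8 − 5 = -0.2.

-0.2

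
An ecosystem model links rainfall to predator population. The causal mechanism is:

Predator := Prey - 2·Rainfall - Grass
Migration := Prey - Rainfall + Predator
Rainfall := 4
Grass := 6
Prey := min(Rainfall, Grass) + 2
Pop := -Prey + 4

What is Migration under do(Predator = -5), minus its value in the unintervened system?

3

Intervening sets Predator = -5 and removes its equation (Predator := Prey - 2·Rainfall - Grass).
Prey = min(Rainfall, Grass) + 2  [with Rainfall=4, Grass=6]  = 6
Migration = Prey - Rainfall + Predator  [with Prey=6, Rainfall=4, Predator=-5]  = -3
Without intervention: Prey = min(Rainfall, Grass) + 2  [with Rainfall=4, Grass=6]  = 6; Predator = Prey - 2·Rainfall - Grass  [with Prey=6, Rainfall=4, Grass=6]  = -8; Migration = Prey - Rainfall + Predator  [with Prey=6, Rainfall=4, Predator=-8]  = -6.
Change = -3 − (-6) = 3.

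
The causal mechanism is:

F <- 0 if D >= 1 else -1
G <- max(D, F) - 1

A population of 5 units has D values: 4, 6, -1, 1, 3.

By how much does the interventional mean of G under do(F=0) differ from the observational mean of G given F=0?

-0.7

The intervention sets F=0 in all 5 units regardless of D. Recomputing G per unit gives 3, 5, -1, 0, 2; average 1.8.
E[G|F=0] averages over only the 4 units with F=0 (D = 4, 6, 1, 3): G = 3, 5, 0, 2, mean 2.5.
Difference = 1.8 − 2.5 = -0.7.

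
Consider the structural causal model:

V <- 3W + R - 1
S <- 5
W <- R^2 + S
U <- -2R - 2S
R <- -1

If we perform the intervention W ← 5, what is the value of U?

-8

The intervention breaks the incoming arrows to W: W <- R^2 + S no longer applies, and W = 5.
U is not downstream of the intervention, so its value is determined by the original equations.
U = -2R - 2S  [with R=-1, S=5]  = -8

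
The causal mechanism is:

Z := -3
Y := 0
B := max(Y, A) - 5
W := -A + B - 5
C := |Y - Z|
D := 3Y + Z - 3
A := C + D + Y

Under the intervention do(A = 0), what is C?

The intervention breaks the incoming arrows to A: A := C + D + Y no longer applies, and A = 0.
Since C is not a descendant of the intervened variable, it is unaffected.
C = |Y - Z|  [with Y=0, Z=-3]  = 3

3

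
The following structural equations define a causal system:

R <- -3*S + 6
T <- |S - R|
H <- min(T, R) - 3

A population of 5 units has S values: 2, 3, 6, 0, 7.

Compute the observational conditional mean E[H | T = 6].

-1.5

Conditioning on T=6 selects the 2 unit(s) with S ∈ {3, 0}. Their H values: -6, 3. Mean = -1.5.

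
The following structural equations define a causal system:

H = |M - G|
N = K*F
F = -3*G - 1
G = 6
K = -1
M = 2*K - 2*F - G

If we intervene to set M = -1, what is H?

Intervening sets M = -1 and removes its equation (M = 2*K - 2*F - G).
H = |M - G|  [with M=-1, G=6]  = 7

7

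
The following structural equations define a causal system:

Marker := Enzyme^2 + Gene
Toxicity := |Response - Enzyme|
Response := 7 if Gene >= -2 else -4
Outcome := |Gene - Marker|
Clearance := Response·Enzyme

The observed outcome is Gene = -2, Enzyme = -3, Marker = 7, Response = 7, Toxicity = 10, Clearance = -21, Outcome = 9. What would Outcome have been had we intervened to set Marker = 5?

7

The intervention breaks the incoming arrows to Marker: Marker := Enzyme^2 + Gene no longer applies, and Marker = 5.
Outcome = |Gene - Marker|  [with Gene=-2, Marker=5]  = 7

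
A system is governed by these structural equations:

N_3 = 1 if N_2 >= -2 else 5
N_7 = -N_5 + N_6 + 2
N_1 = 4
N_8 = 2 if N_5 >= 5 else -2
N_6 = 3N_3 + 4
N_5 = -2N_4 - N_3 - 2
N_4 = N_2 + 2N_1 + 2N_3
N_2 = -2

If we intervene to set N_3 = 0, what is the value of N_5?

-14

do(N_3=0) replaces the equation N_3 = 1 if N_2 >= -2 else 5 with the constant N_3 = 0.
N_4 = N_2 + 2N_1 + 2N_3  [with N_2=-2, N_1=4, N_3=0]  = 6
N_5 = -2N_4 - N_3 - 2  [with N_4=6, N_3=0]  = -14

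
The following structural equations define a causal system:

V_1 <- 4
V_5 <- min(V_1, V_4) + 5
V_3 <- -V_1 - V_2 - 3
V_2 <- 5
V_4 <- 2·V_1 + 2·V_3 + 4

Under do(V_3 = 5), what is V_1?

4

Under do(V_3=5), the mechanism V_3 <- -V_1 - V_2 - 3 is discarded; V_3 is fixed at 5.
V_1 is not downstream of the intervention, so its value is determined by the original equations.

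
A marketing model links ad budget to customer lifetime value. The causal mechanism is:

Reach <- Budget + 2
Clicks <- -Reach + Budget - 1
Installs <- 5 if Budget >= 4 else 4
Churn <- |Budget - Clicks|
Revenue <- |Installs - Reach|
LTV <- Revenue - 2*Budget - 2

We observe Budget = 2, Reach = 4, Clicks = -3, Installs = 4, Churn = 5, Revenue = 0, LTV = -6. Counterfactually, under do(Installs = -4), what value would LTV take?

The intervention breaks the incoming arrows to Installs: Installs <- 5 if Budget >= 4 else 4 no longer applies, and Installs = -4.
Reach = Budget + 2  [with Budget=2]  = 4
Revenue = |Installs - Reach|  [with Installs=-4, Reach=4]  = 8
LTV = Revenue - 2*Budget - 2  [with Revenue=8, Budget=2]  = 2

2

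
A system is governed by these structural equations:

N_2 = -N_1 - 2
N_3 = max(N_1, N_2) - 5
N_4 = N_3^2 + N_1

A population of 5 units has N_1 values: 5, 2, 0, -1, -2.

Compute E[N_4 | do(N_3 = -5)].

25.8

Under do(N_3=-5), N_3's equation is replaced by N_3=-5 for every unit. Per-unit N_4: 30, 27, 25, 24, 23. Mean = 25.8.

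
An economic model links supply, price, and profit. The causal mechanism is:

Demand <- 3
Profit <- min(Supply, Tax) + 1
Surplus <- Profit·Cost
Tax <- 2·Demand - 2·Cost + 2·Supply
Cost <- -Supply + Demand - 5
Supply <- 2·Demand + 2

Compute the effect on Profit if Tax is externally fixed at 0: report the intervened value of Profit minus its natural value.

-8

Intervening sets Tax = 0 and removes its equation (Tax <- 2·Demand - 2·Cost + 2·Supply).
Supply = 2·Demand + 2  [with Demand=3]  = 8
Profit = min(Supply, Tax) + 1  [with Supply=8, Tax=0]  = 1
Without intervention: Supply = 2·Demand + 2  [with Demand=3]  = 8; Cost = -Supply + Demand - 5  [with Supply=8, Demand=3]  = -10; Tax = 2·Demand - 2·Cost + 2·Supply  [with Demand=3, Cost=-10, Supply=8]  = 42; Profit = min(Supply, Tax) + 1  [with Supply=8, Tax=42]  = 9.
Change = 1 − 9 = -8.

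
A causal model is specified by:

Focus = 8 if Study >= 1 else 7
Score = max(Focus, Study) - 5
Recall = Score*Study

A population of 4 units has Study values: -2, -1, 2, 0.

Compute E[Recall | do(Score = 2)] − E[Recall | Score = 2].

1.5

The intervention sets Score=2 in all 4 units regardless of Study. Recomputing Recall per unit gives -4, -2, 4, 0; average -0.5.
Conditioning on Score=2 selects the 3 unit(s) with Study ∈ {-2, -1, 0}. Their Recall values: -4, -2, 0. Mean = -2.
Difference = -0.5 − (-2) = 1.5.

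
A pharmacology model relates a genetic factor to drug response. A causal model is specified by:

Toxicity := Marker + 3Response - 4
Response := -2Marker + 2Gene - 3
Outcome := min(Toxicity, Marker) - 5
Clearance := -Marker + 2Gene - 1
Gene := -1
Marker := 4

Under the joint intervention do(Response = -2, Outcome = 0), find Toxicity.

Setting Response = -2, Outcome = 0 by intervention discards those variables' equations.
Toxicity = Marker + 3Response - 4  [with Marker=4, Response=-2]  = -6

-6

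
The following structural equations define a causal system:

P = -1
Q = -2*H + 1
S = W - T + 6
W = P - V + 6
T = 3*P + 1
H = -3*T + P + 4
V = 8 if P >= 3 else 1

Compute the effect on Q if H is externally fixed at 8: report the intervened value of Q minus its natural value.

Intervening sets H = 8 and removes its equation (H = -3*T + P + 4).
Q = -2*H + 1  [with H=8]  = -15
Without intervention: T = 3*P + 1  [with P=-1]  = -2; H = -3*T + P + 4  [with T=-2, P=-1]  = 9; Q = -2*H + 1  [with H=9]  = -17.
Change = -15 − (-17) = 2.

2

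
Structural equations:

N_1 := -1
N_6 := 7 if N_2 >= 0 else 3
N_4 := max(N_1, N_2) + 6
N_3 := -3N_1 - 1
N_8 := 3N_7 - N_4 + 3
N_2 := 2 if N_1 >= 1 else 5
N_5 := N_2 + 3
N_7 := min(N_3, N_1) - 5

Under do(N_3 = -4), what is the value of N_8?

The intervention breaks the incoming arrows to N_3: N_3 := -3N_1 - 1 no longer applies, and N_3 = -4.
N_2 = 2 if N_1 >= 1 else 5  [with N_1=-1]  = 5
N_4 = max(N_1, N_2) + 6  [with N_1=-1, N_2=5]  = 11
N_7 = min(N_3, N_1) - 5  [with N_3=-4, N_1=-1]  = -9
N_8 = 3N_7 - N_4 + 3  [with N_7=-9, N_4=11]  = -35

-35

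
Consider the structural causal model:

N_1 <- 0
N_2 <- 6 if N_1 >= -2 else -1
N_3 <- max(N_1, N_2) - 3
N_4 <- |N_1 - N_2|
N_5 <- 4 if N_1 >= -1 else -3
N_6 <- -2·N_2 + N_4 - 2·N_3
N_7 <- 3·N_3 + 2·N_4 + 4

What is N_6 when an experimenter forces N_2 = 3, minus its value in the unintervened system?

9

Under do(N_2=3), the mechanism N_2 <- 6 if N_1 >= -2 else -1 is discarded; N_2 is fixed at 3.
N_3 = max(N_1, N_2) - 3  [with N_1=0, N_2=3]  = 0
N_4 = |N_1 - N_2|  [with N_1=0, N_2=3]  = 3
N_6 = -2·N_2 + N_4 - 2·N_3  [with N_2=3, N_4=3, N_3=0]  = -3
Without intervention: N_2 = 6 if N_1 >= -2 else -1  [with N_1=0]  = 6; N_3 = max(N_1, N_2) - 3  [with N_1=0, N_2=6]  = 3; N_4 = |N_1 - N_2|  [with N_1=0, N_2=6]  = 6; N_6 = -2·N_2 + N_4 - 2·N_3  [with N_2=6, N_4=6, N_3=3]  = -12.
Change = -3 − (-12) = 9.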